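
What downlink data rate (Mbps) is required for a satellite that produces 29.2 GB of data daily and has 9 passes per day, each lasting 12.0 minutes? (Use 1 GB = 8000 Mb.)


total contact time = 9 * 12.0 * 60 = 6480.0000 s
data = 29.2 GB = 233600.0000 Mb
rate = 233600.0000 / 6480.0000 = 36.0494 Mbps

36.0494 Mbps


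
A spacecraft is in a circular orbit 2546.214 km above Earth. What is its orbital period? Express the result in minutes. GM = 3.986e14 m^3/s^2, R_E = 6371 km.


r = 8917.2140 km = 8.917214e+06 m
T = 2*pi*sqrt(r^3/mu) = 2*pi*sqrt(7.0906748e+20 / 3.986e14)
T = 8380.2120 s = 139.6702 min

139.6702 minutes


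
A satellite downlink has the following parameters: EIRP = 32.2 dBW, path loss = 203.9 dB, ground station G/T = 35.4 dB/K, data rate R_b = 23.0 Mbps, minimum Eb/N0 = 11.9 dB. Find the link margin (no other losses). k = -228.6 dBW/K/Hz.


C/N0 = EIRP - FSPL + G/T - k = 32.2 - 203.9 + 35.4 - (-228.6)
C/N0 = 92.3000 dB-Hz
R_b = 23.0 Mbps = 2.3e+07 bps -> 10*log10(R_b) = 73.6173 dB-Hz
Eb/N0 = C/N0 - 10*log10(R_b) = 92.3000 - 73.6173 = 18.6827 dB
Margin = Eb/N0 - Eb/N0_req = 18.6827 - 11.9 = 6.7827 dB (link closes)

6.7827 dB


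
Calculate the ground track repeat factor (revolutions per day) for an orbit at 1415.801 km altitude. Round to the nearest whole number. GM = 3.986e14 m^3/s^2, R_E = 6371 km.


r = 7.786801e+06 m
T = 2*pi*sqrt(r^3/mu) = 6838.3265 s = 113.9721 min
revs/day = 1440 / 113.9721 = 12.6347
Rounded: 13 revolutions per day

13 revolutions per day


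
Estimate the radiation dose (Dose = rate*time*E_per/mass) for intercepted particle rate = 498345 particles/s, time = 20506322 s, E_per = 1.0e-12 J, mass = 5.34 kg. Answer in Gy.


Total energy deposited = rate * time * E_per
  = 498345 * 20506322 * 1.0e-12 = 10.2192 J
Dose = E_total / mass = 10.2192 / 5.34
Dose = 1.9137 Gy

1.9137 Gy


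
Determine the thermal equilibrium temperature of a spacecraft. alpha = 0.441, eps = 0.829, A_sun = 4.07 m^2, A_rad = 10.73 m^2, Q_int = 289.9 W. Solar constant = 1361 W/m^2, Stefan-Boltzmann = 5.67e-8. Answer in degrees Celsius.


Numerator = alpha*S*A_sun + Q_int = 0.441*1361*4.07 + 289.9 = 2732.7181 W
Denominator = eps*sigma*A_rad = 0.829*5.67e-8*10.73 = 5.0435614e-07 W/K^4
T^4 = 5.418231e+09 K^4
T = 271.3091 K = -1.8409 C

-1.8409 degrees Celsius


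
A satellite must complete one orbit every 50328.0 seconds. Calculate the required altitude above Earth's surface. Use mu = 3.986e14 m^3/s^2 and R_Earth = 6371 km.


T = 50328.0 s
r = (mu*T^2/(4*pi^2))^(1/3) = (3.986e14 * 50328.0^2 / (4*pi^2))^(1/3)
r = 2.9462231e+07 m = 29462.2313 km
alt = r - R_E = 29462.2313 - 6371 = 23091.2313 km

23091.2313 km


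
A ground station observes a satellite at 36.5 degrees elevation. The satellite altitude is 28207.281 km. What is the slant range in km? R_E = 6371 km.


h = 28207.281 km, el = 36.5 deg
d = -R_E*sin(el) + sqrt((R_E*sin(el))^2 + 2*R_E*h + h^2)
d = -6371.0000*sin(0.6370452) + sqrt((6371.0000*0.5948228)^2 + 2*6371.0000*28207.281 + 28207.281^2)
d = 30407.3000 km

30407.3000 km


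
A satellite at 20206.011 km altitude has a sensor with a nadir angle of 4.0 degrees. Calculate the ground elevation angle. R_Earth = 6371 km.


r = R_E + alt = 26577.0110 km
Law of sines in the satellite / Earth-center / ground-point triangle:
  sin(nadir)/R_E = sin(90 + el)/r  =>  cos(el) = (r/R_E)*sin(nadir)
cos(el) = (26577.0110 / 6371.0000) * sin(4.0 deg) = 0.2909933
el = arccos(0.2909933) = 73.0826 deg
(Earth-central angle = 90 - nadir - el = 12.9174 deg)

73.0826 degrees


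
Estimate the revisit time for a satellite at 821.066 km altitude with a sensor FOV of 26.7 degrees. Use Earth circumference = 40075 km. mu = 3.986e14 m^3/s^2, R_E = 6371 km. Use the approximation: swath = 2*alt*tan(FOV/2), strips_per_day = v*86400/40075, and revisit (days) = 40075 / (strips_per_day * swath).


swath = 2*821.066*tan(0.2330015) = 389.6970 km
v = sqrt(mu/r) = 7444.6077 m/s = 7.4446 km/s
strips/day = v*86400/40075 = 7.4446*86400/40075 = 16.0503
coverage/day = strips * swath = 16.0503 * 389.6970 = 6254.7371 km
revisit = 40075 / 6254.7371 = 6.4071 days

6.4071 days


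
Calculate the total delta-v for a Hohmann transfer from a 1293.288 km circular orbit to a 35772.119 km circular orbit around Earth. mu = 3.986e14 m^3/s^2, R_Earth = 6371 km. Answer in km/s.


r1 = 7664.2880 km = 7.664288e+06 m
r2 = 42143.1190 km = 4.2143119e+07 m
dv1 = sqrt(mu/r1)*(sqrt(2*r2/(r1+r2)) - 1) = 2169.7050 m/s
dv2 = sqrt(mu/r2)*(1 - sqrt(2*r1/(r1+r2))) = 1369.3075 m/s
total dv = |dv1| + |dv2| = 2169.7050 + 1369.3075 = 3539.0125 m/s = 3.5390 km/s

3.5390 km/s


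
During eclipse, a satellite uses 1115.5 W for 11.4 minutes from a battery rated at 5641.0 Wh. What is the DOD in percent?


E_used = P * t / 60 = 1115.5 * 11.4 / 60 = 211.9450 Wh
DOD = E_used / E_total * 100 = 211.9450 / 5641.0 * 100
DOD = 3.7572 %

3.7572 %


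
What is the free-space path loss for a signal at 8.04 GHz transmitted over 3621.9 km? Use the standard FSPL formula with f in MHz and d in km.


f = 8.04 GHz = 8040.0000 MHz
d = 3621.9 km
FSPL = 32.44 + 20*log10(8040.0000) + 20*log10(3621.9)
FSPL = 32.44 + 78.1051 + 71.1787
FSPL = 181.7239 dB

181.7239 dB


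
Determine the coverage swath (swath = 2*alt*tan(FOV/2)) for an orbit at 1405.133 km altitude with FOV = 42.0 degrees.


FOV = 42.0 deg = 0.7330383 rad
swath = 2 * alt * tan(FOV/2) = 2 * 1405.133 * tan(0.3665191)
swath = 2 * 1405.133 * 0.383864
swath = 1078.7600 km

1078.7600 km


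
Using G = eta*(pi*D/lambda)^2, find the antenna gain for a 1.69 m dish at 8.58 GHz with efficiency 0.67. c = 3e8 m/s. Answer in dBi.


lambda = c/f = 3e8 / 8.58e+09 = 0.03496503 m
G = eta*(pi*D/lambda)^2 = 0.67*(pi*1.69/0.03496503)^2
G = 15448.2761 (linear)
G = 10*log10(15448.2761) = 41.8888 dBi

41.8888 dBi


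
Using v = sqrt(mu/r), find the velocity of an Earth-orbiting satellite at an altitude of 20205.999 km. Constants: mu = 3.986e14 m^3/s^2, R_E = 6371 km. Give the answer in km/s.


r = R_E + alt = 6371.0 + 20205.999 = 26576.9990 km = 2.6576999e+07 m
v = sqrt(mu/r) = sqrt(3.986e14 / 2.6576999e+07) = 3872.7162 m/s = 3.8727 km/s

3.8727 km/s


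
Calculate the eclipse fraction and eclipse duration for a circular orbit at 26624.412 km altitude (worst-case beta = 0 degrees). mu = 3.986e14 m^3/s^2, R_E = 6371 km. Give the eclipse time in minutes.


r = 32995.4120 km
T = 994.1234 min
Eclipse fraction = arcsin(R_E/r)/pi = arcsin(6371.0000/32995.4120)/pi
= arcsin(0.1930875)/pi = 0.06185011
Eclipse duration = 0.06185011 * 994.1234 = 61.4866 min

61.4866 minutes


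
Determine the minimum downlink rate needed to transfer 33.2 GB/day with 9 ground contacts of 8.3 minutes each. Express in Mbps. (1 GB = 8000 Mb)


total contact time = 9 * 8.3 * 60 = 4482.0000 s
data = 33.2 GB = 265600.0000 Mb
rate = 265600.0000 / 4482.0000 = 59.2593 Mbps

59.2593 Mbps


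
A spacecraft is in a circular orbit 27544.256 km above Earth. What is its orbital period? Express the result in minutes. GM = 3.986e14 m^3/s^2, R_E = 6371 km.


r = 33915.2560 km = 3.3915256e+07 m
T = 2*pi*sqrt(r^3/mu) = 2*pi*sqrt(3.901084e+22 / 3.986e14)
T = 62158.9787 s = 1035.9830 min

1035.9830 minutes


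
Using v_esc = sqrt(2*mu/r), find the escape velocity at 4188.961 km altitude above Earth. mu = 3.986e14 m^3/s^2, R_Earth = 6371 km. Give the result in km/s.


r = 6371.0 + 4188.961 = 10559.9610 km = 1.0559961e+07 m
v_esc = sqrt(2*mu/r) = sqrt(2*3.986e14 / 1.0559961e+07)
v_esc = 8688.6537 m/s = 8.6887 km/s

8.6887 km/s


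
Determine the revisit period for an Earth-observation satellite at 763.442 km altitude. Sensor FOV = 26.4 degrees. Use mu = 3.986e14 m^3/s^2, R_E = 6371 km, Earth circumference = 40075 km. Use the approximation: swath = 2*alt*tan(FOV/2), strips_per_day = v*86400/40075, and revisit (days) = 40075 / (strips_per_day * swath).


swath = 2*763.442*tan(0.2303835) = 358.1274 km
v = sqrt(mu/r) = 7474.6118 m/s = 7.4746 km/s
strips/day = v*86400/40075 = 7.4746*86400/40075 = 16.1149
coverage/day = strips * swath = 16.1149 * 358.1274 = 5771.2038 km
revisit = 40075 / 5771.2038 = 6.9440 days

6.9440 days


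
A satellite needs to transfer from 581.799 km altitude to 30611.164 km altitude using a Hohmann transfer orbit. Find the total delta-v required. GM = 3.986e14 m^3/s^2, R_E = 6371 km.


r1 = 6952.7990 km = 6.952799e+06 m
r2 = 36982.1640 km = 3.6982164e+07 m
dv1 = sqrt(mu/r1)*(sqrt(2*r2/(r1+r2)) - 1) = 2252.5266 m/s
dv2 = sqrt(mu/r2)*(1 - sqrt(2*r1/(r1+r2))) = 1436.0321 m/s
total dv = |dv1| + |dv2| = 2252.5266 + 1436.0321 = 3688.5588 m/s = 3.6886 km/s

3.6886 km/s


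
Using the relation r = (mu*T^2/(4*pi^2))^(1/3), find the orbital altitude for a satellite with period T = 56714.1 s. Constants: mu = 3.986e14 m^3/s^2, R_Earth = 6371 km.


T = 56714.1 s
r = (mu*T^2/(4*pi^2))^(1/3) = (3.986e14 * 56714.1^2 / (4*pi^2))^(1/3)
r = 3.1904594e+07 m = 31904.5935 km
alt = r - R_E = 31904.5935 - 6371 = 25533.5935 km

25533.5935 km


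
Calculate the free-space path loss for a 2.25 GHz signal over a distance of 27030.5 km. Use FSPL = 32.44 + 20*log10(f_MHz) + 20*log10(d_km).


f = 2.25 GHz = 2250.0000 MHz
d = 27030.5 km
FSPL = 32.44 + 20*log10(2250.0000) + 20*log10(27030.5)
FSPL = 32.44 + 67.0437 + 88.6371
FSPL = 188.1207 dB

188.1207 dB


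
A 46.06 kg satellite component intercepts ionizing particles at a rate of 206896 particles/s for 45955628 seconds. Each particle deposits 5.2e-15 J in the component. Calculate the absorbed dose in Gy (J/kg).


Total energy deposited = rate * time * E_per
  = 206896 * 45955628 * 5.2e-15 = 0.04944179 J
Dose = E_total / mass = 0.04944179 / 46.06
Dose = 0.001073421 Gy

0.0011 Gy


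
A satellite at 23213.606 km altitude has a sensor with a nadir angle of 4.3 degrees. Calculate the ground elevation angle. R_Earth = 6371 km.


r = R_E + alt = 29584.6060 km
Law of sines in the satellite / Earth-center / ground-point triangle:
  sin(nadir)/R_E = sin(90 + el)/r  =>  cos(el) = (r/R_E)*sin(nadir)
cos(el) = (29584.6060 / 6371.0000) * sin(4.3 deg) = 0.3481739
el = arccos(0.3481739) = 69.6243 deg
(Earth-central angle = 90 - nadir - el = 16.0757 deg)

69.6243 degrees


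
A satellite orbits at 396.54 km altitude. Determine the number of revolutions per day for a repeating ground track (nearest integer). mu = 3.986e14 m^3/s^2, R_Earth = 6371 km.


r = 6.76754e+06 m
T = 2*pi*sqrt(r^3/mu) = 5540.6086 s = 92.3435 min
revs/day = 1440 / 92.3435 = 15.5940
Rounded: 16 revolutions per day

16 revolutions per day


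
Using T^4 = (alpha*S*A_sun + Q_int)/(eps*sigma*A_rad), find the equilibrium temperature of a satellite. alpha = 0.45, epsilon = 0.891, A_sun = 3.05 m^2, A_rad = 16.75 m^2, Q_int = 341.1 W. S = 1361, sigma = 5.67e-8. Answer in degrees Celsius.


Numerator = alpha*S*A_sun + Q_int = 0.45*1361*3.05 + 341.1 = 2209.0725 W
Denominator = eps*sigma*A_rad = 0.891*5.67e-8*16.75 = 8.4620497e-07 W/K^4
T^4 = 2.6105643e+09 K^4
T = 226.0391 K = -47.1109 C

-47.1109 degrees Celsius


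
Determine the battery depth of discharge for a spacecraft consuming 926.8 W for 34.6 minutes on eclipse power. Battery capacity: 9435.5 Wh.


E_used = P * t / 60 = 926.8 * 34.6 / 60 = 534.4547 Wh
DOD = E_used / E_total * 100 = 534.4547 / 9435.5 * 100
DOD = 5.6643 %

5.6643 %


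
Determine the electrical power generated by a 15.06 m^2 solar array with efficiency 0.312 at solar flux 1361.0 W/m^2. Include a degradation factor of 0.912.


P = area * eta * S * degradation
P = 15.06 * 0.312 * 1361.0 * 0.912
P = 5832.2016 W

5832.2016 W


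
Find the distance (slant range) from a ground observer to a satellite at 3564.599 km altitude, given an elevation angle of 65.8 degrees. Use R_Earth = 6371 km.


h = 3564.599 km, el = 65.8 deg
d = -R_E*sin(el) + sqrt((R_E*sin(el))^2 + 2*R_E*h + h^2)
d = -6371.0000*sin(1.1484) + sqrt((6371.0000*0.9121201)^2 + 2*6371.0000*3564.599 + 3564.599^2)
d = 3775.1005 km

3775.1005 km


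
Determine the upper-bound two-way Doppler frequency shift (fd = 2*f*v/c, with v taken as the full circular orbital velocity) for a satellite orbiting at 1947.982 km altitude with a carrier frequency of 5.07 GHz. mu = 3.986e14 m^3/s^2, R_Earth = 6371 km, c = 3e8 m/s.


r = 8.318982e+06 m
v = sqrt(mu/r) = 6922.0312 m/s (worst-case radial velocity)
f = 5.07 GHz = 5.07e+09 Hz
fd = 2*f*v/c = 2*5.07e+09*6922.0312/3.0e+08
fd = 233964.6559 Hz

233964.6559 Hz


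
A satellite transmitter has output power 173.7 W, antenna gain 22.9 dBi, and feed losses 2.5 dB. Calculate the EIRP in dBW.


Pt = 173.7 W = 22.3980 dBW
EIRP = Pt_dBW + Gt - losses = 22.3980 + 22.9 - 2.5 = 42.7980 dBW

42.7980 dBW


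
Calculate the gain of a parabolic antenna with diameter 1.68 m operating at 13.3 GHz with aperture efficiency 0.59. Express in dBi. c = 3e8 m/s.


lambda = c/f = 3e8 / 1.33e+10 = 0.02255639 m
G = eta*(pi*D/lambda)^2 = 0.59*(pi*1.68/0.02255639)^2
G = 32302.1250 (linear)
G = 10*log10(32302.1250) = 45.0923 dBi

45.0923 dBi


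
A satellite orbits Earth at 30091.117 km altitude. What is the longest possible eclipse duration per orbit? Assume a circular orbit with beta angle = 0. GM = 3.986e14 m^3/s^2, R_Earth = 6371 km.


r = 36462.1170 km
T = 1154.8426 min
Eclipse fraction = arcsin(R_E/r)/pi = arcsin(6371.0000/36462.1170)/pi
= arcsin(0.1747293)/pi = 0.05590503
Eclipse duration = 0.05590503 * 1154.8426 = 64.5615 min

64.5615 minutes


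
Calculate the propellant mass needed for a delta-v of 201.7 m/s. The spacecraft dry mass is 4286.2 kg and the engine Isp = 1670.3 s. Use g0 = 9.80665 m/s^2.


ve = Isp * g0 = 1670.3 * 9.80665 = 16380.047495 m/s
mass ratio = exp(dv/ve) = exp(201.7/16380.047495) = 1.01238989
m_prop = m_dry * (mr - 1) = 4286.2 * (1.01238989 - 1)
m_prop = 53.1055 kg

53.1055 kg


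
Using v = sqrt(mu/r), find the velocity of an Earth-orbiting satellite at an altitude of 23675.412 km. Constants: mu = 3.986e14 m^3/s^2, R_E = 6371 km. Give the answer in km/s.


r = R_E + alt = 6371.0 + 23675.412 = 30046.4120 km = 3.0046412e+07 m
v = sqrt(mu/r) = sqrt(3.986e14 / 3.0046412e+07) = 3642.2717 m/s = 3.6423 km/s

3.6423 km/s


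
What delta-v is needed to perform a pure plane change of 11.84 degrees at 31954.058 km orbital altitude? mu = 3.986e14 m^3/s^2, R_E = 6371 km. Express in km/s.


r = 38325.0580 km = 3.8325058e+07 m
V = sqrt(mu/r) = 3224.9816 m/s
di = 11.84 deg = 0.206647 rad
dV = 2*V*sin(di/2) = 2*3224.9816*sin(0.1033235)
dV = 665.2476 m/s = 0.6652476 km/s

0.6652 km/s


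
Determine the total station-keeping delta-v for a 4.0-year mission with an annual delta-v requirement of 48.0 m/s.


dV = rate * years = 48.0 * 4.0
dV = 192.0000 m/s

192.0000 m/s


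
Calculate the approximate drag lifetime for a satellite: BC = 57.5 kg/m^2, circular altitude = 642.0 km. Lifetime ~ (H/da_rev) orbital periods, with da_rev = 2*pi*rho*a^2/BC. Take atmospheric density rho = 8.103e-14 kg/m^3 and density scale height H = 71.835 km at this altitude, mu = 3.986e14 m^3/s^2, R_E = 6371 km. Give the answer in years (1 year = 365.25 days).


a = R_E + alt = 7013.0000 km = 7.013e+06 m
da_rev = 2*pi*rho*a^2/BC = 2*pi*8.103e-14*(7.013e+06)^2/57.5 = 0.435477319 m per revolution
N = H/da_rev = 71835.0000 m / 0.435477319 m = 164956.9263 revolutions
P = 2*pi*sqrt(a^3/mu) = 5844.7640 s
lifetime = N*P = 164956.9263 * 5844.7640 = 9.641343e+08 s = 11158.9618 days
years = 11158.9618 / 365.25 = 30.5516 years

30.5516 years


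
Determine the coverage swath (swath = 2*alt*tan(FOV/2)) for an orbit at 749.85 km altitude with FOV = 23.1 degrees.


FOV = 23.1 deg = 0.4031711 rad
swath = 2 * alt * tan(FOV/2) = 2 * 749.85 * tan(0.2015855)
swath = 2 * 749.85 * 0.2043612
swath = 306.4806 km

306.4806 km


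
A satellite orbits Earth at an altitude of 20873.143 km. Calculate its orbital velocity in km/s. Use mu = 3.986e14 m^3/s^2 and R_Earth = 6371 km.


r = R_E + alt = 6371.0 + 20873.143 = 27244.1430 km = 2.7244143e+07 m
v = sqrt(mu/r) = sqrt(3.986e14 / 2.7244143e+07) = 3825.0056 m/s = 3.8250 km/s

3.8250 km/s


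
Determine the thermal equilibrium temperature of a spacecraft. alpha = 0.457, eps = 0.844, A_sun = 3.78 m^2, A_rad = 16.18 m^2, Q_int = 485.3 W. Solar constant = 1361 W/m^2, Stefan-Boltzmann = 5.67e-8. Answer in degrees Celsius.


Numerator = alpha*S*A_sun + Q_int = 0.457*1361*3.78 + 485.3 = 2836.3731 W
Denominator = eps*sigma*A_rad = 0.844*5.67e-8*16.18 = 7.7429066e-07 W/K^4
T^4 = 3.663189e+09 K^4
T = 246.0168 K = -27.1332 C

-27.1332 degrees Celsius


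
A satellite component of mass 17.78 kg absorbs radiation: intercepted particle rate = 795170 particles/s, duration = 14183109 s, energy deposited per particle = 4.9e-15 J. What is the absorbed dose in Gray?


Total energy deposited = rate * time * E_per
  = 795170 * 14183109 * 4.9e-15 = 0.05526212 J
Dose = E_total / mass = 0.05526212 / 17.78
Dose = 0.003108105 Gy

0.0031 Gy


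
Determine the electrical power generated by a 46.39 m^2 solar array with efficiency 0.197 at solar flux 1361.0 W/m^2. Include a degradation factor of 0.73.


P = area * eta * S * degradation
P = 46.39 * 0.197 * 1361.0 * 0.73
P = 9079.7018 W

9079.7018 W


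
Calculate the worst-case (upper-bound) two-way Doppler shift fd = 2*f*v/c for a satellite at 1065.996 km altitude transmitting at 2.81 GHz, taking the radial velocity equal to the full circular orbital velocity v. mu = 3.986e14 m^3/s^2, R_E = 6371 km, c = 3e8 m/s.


r = 7.436996e+06 m
v = sqrt(mu/r) = 7320.9910 m/s (worst-case radial velocity)
f = 2.81 GHz = 2.81e+09 Hz
fd = 2*f*v/c = 2*2.81e+09*7320.9910/3.0e+08
fd = 137146.5648 Hz

137146.5648 Hz


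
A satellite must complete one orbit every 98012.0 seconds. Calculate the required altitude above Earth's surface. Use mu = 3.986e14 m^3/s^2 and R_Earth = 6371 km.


T = 98012.0 s
r = (mu*T^2/(4*pi^2))^(1/3) = (3.986e14 * 98012.0^2 / (4*pi^2))^(1/3)
r = 4.5945751e+07 m = 45945.7509 km
alt = r - R_E = 45945.7509 - 6371 = 39574.7509 km

39574.7509 km


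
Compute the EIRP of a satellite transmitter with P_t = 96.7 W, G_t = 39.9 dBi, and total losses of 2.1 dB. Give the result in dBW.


Pt = 96.7 W = 19.8543 dBW
EIRP = Pt_dBW + Gt - losses = 19.8543 + 39.9 - 2.1 = 57.6543 dBW

57.6543 dBW


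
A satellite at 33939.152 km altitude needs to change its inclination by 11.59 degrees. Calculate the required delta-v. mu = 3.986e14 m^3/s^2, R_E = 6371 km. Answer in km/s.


r = 40310.1520 km = 4.0310152e+07 m
V = sqrt(mu/r) = 3144.5712 m/s
di = 11.59 deg = 0.2022837 rad
dV = 2*V*sin(di/2) = 2*3144.5712*sin(0.1011418)
dV = 635.0114 m/s = 0.6350114 km/s

0.6350 km/s


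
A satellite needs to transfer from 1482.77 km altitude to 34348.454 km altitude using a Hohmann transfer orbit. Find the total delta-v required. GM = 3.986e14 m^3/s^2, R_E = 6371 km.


r1 = 7853.7700 km = 7.85377e+06 m
r2 = 40719.4540 km = 4.0719454e+07 m
dv1 = sqrt(mu/r1)*(sqrt(2*r2/(r1+r2)) - 1) = 2100.4972 m/s
dv2 = sqrt(mu/r2)*(1 - sqrt(2*r1/(r1+r2))) = 1349.5331 m/s
total dv = |dv1| + |dv2| = 2100.4972 + 1349.5331 = 3450.0302 m/s = 3.4500 km/s

3.4500 km/s


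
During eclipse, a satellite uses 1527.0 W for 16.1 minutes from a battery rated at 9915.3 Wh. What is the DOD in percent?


E_used = P * t / 60 = 1527.0 * 16.1 / 60 = 409.7450 Wh
DOD = E_used / E_total * 100 = 409.7450 / 9915.3 * 100
DOD = 4.1325 %

4.1325 %


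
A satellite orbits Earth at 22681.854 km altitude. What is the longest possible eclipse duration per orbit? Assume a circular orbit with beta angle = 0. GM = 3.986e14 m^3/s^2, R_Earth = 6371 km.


r = 29052.8540 km
T = 821.3782 min
Eclipse fraction = arcsin(R_E/r)/pi = arcsin(6371.0000/29052.8540)/pi
= arcsin(0.21929)/pi = 0.07037408
Eclipse duration = 0.07037408 * 821.3782 = 57.8037 min

57.8037 minutes


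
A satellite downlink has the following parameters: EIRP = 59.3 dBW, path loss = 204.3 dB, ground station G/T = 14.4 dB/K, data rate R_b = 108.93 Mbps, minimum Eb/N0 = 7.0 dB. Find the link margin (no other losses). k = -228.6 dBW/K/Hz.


C/N0 = EIRP - FSPL + G/T - k = 59.3 - 204.3 + 14.4 - (-228.6)
C/N0 = 98.0000 dB-Hz
R_b = 108.93 Mbps = 1.0893e+08 bps -> 10*log10(R_b) = 80.3715 dB-Hz
Eb/N0 = C/N0 - 10*log10(R_b) = 98.0000 - 80.3715 = 17.6285 dB
Margin = Eb/N0 - Eb/N0_req = 17.6285 - 7.0 = 10.6285 dB (link closes)

10.6285 dB


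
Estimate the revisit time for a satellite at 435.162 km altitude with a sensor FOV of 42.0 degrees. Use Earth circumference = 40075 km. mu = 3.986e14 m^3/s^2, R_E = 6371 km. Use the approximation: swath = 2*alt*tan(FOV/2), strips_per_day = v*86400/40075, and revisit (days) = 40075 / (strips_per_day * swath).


swath = 2*435.162*tan(0.3665191) = 334.0861 km
v = sqrt(mu/r) = 7652.7497 m/s = 7.6527 km/s
strips/day = v*86400/40075 = 7.6527*86400/40075 = 16.4990
coverage/day = strips * swath = 16.4990 * 334.0861 = 5512.0875 km
revisit = 40075 / 5512.0875 = 7.2704 days

7.2704 days


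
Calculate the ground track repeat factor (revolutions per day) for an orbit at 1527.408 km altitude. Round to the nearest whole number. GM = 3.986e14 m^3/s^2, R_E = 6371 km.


r = 7.898408e+06 m
T = 2*pi*sqrt(r^3/mu) = 6985.8711 s = 116.4312 min
revs/day = 1440 / 116.4312 = 12.3678
Rounded: 12 revolutions per day

12 revolutions per day


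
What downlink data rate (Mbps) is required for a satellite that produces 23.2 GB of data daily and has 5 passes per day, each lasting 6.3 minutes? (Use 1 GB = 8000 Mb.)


total contact time = 5 * 6.3 * 60 = 1890.0000 s
data = 23.2 GB = 185600.0000 Mb
rate = 185600.0000 / 1890.0000 = 98.2011 Mbps

98.2011 Mbps


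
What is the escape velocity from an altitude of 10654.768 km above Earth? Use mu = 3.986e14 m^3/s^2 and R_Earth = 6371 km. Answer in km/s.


r = 6371.0 + 10654.768 = 17025.7680 km = 1.7025768e+07 m
v_esc = sqrt(2*mu/r) = sqrt(2*3.986e14 / 1.7025768e+07)
v_esc = 6842.7440 m/s = 6.8427 km/s

6.8427 km/s


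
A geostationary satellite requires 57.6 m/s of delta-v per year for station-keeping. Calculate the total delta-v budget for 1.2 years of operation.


dV = rate * years = 57.6 * 1.2
dV = 69.1200 m/s

69.1200 m/s


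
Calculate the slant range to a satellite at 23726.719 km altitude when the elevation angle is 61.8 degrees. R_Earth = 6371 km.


h = 23726.719 km, el = 61.8 deg
d = -R_E*sin(el) + sqrt((R_E*sin(el))^2 + 2*R_E*h + h^2)
d = -6371.0000*sin(1.0786) + sqrt((6371.0000*0.8813035)^2 + 2*6371.0000*23726.719 + 23726.719^2)
d = 24331.9827 km

24331.9827 km


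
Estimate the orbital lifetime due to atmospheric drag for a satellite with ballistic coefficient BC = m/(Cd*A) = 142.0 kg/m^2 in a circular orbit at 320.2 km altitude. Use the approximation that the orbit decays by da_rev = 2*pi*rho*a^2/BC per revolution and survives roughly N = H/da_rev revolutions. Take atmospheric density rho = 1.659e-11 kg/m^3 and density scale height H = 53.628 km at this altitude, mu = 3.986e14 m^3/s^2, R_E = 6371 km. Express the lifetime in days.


a = R_E + alt = 6691.2000 km = 6.6912e+06 m
da_rev = 2*pi*rho*a^2/BC = 2*pi*1.659e-11*(6.6912e+06)^2/142.0 = 32.865930 m per revolution
N = H/da_rev = 53628.0000 m / 32.865930 m = 1631.7201 revolutions
P = 2*pi*sqrt(a^3/mu) = 5447.1237 s
lifetime = N*P = 1631.7201 * 5447.1237 = 8.8881813e+06 s = 102.8725 days

102.8725 days


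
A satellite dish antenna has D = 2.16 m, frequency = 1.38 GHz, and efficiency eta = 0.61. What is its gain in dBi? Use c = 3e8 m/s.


lambda = c/f = 3e8 / 1.38e+09 = 0.2173913 m
G = eta*(pi*D/lambda)^2 = 0.61*(pi*2.16/0.2173913)^2
G = 594.3643 (linear)
G = 10*log10(594.3643) = 27.7405 dBi

27.7405 dBi


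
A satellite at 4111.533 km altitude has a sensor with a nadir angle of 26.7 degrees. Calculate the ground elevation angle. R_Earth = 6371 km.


r = R_E + alt = 10482.5330 km
Law of sines in the satellite / Earth-center / ground-point triangle:
  sin(nadir)/R_E = sin(90 + el)/r  =>  cos(el) = (r/R_E)*sin(nadir)
cos(el) = (10482.5330 / 6371.0000) * sin(26.7 deg) = 0.7392876
el = arccos(0.7392876) = 42.3292 deg
(Earth-central angle = 90 - nadir - el = 20.9708 deg)

42.3292 degrees


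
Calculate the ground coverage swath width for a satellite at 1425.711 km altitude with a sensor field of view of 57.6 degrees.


FOV = 57.6 deg = 1.0053 rad
swath = 2 * alt * tan(FOV/2) = 2 * 1425.711 * tan(0.5026548)
swath = 2 * 1425.711 * 0.5497547
swath = 1567.5825 km

1567.5825 km


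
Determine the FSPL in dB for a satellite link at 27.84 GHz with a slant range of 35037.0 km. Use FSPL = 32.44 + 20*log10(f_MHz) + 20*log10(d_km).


f = 27.84 GHz = 27840.0000 MHz
d = 35037.0 km
FSPL = 32.44 + 20*log10(27840.0000) + 20*log10(35037.0)
FSPL = 32.44 + 88.8934 + 90.8905
FSPL = 212.2239 dB

212.2239 dB


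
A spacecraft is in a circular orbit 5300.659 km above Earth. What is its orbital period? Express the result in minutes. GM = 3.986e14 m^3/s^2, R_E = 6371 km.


r = 11671.6590 km = 1.1671659e+07 m
T = 2*pi*sqrt(r^3/mu) = 2*pi*sqrt(1.5900024e+21 / 3.986e14)
T = 12549.0285 s = 209.1505 min

209.1505 minutes


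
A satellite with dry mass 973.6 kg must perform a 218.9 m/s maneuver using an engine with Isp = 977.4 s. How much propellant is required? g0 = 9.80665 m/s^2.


ve = Isp * g0 = 977.4 * 9.80665 = 9585.019710 m/s
mass ratio = exp(dv/ve) = exp(218.9/9585.019710) = 1.02310050
m_prop = m_dry * (mr - 1) = 973.6 * (1.02310050 - 1)
m_prop = 22.4906 kg

22.4906 kg


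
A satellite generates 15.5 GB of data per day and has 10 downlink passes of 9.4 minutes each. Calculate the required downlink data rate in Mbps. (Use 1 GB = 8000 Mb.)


total contact time = 10 * 9.4 * 60 = 5640.0000 s
data = 15.5 GB = 124000.0000 Mb
rate = 124000.0000 / 5640.0000 = 21.9858 Mbps

21.9858 Mbps


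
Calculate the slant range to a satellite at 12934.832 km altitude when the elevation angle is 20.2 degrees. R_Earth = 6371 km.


h = 12934.832 km, el = 20.2 deg
d = -R_E*sin(el) + sqrt((R_E*sin(el))^2 + 2*R_E*h + h^2)
d = -6371.0000*sin(0.3525565) + sqrt((6371.0000*0.3452982)^2 + 2*6371.0000*12934.832 + 12934.832^2)
d = 16156.7129 km

16156.7129 km


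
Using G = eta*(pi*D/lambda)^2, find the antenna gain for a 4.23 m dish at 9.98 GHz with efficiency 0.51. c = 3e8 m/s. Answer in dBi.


lambda = c/f = 3e8 / 9.98e+09 = 0.03006012 m
G = eta*(pi*D/lambda)^2 = 0.51*(pi*4.23/0.03006012)^2
G = 99671.0950 (linear)
G = 10*log10(99671.0950) = 49.9857 dBi

49.9857 dBi


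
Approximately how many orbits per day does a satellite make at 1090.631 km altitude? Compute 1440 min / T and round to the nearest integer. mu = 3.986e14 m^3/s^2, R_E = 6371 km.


r = 7.461631e+06 m
T = 2*pi*sqrt(r^3/mu) = 6414.4862 s = 106.9081 min
revs/day = 1440 / 106.9081 = 13.4695
Rounded: 13 revolutions per day

13 revolutions per day


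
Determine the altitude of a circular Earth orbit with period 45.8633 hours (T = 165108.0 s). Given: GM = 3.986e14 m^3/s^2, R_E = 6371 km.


T = 165108.0 s
r = (mu*T^2/(4*pi^2))^(1/3) = (3.986e14 * 165108.0^2 / (4*pi^2))^(1/3)
r = 6.5048596e+07 m = 65048.5965 km
alt = r - R_E = 65048.5965 - 6371 = 58677.5965 km

58677.5965 km


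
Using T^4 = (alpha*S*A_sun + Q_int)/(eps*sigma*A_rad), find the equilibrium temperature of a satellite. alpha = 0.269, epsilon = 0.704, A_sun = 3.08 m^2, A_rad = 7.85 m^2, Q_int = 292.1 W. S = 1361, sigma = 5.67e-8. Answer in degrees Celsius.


Numerator = alpha*S*A_sun + Q_int = 0.269*1361*3.08 + 292.1 = 1419.7157 W
Denominator = eps*sigma*A_rad = 0.704*5.67e-8*7.85 = 3.1334688e-07 W/K^4
T^4 = 4.5308117e+09 K^4
T = 259.4442 K = -13.7058 C

-13.7058 degrees Celsius


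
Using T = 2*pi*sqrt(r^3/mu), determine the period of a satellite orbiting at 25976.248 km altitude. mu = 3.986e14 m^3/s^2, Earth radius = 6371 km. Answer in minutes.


r = 32347.2480 km = 3.2347248e+07 m
T = 2*pi*sqrt(r^3/mu) = 2*pi*sqrt(3.3846364e+22 / 3.986e14)
T = 57898.4888 s = 964.9748 min

964.9748 minutes


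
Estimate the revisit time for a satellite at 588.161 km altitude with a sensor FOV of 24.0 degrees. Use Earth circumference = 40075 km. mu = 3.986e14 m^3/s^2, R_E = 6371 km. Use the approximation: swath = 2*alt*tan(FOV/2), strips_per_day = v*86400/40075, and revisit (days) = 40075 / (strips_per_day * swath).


swath = 2*588.161*tan(0.2094395) = 250.0350 km
v = sqrt(mu/r) = 7568.1583 m/s = 7.5682 km/s
strips/day = v*86400/40075 = 7.5682*86400/40075 = 16.3166
coverage/day = strips * swath = 16.3166 * 250.0350 = 4079.7275 km
revisit = 40075 / 4079.7275 = 9.8230 days

9.8230 days


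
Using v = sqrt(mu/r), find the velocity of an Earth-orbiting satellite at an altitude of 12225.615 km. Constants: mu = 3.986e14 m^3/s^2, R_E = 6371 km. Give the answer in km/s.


r = R_E + alt = 6371.0 + 12225.615 = 18596.6150 km = 1.8596615e+07 m
v = sqrt(mu/r) = sqrt(3.986e14 / 1.8596615e+07) = 4629.6877 m/s = 4.6297 km/s

4.6297 km/s


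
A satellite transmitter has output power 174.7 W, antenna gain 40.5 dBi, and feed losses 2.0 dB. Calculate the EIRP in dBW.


Pt = 174.7 W = 22.4229 dBW
EIRP = Pt_dBW + Gt - losses = 22.4229 + 40.5 - 2.0 = 60.9229 dBW

60.9229 dBW


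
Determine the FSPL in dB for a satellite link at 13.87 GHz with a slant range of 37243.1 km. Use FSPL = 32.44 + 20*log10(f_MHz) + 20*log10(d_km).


f = 13.87 GHz = 13870.0000 MHz
d = 37243.1 km
FSPL = 32.44 + 20*log10(13870.0000) + 20*log10(37243.1)
FSPL = 32.44 + 82.8415 + 91.4209
FSPL = 206.7024 dB

206.7024 dB


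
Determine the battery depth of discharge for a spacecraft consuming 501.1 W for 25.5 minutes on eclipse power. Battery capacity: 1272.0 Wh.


E_used = P * t / 60 = 501.1 * 25.5 / 60 = 212.9675 Wh
DOD = E_used / E_total * 100 = 212.9675 / 1272.0 * 100
DOD = 16.7427 %

16.7427 %


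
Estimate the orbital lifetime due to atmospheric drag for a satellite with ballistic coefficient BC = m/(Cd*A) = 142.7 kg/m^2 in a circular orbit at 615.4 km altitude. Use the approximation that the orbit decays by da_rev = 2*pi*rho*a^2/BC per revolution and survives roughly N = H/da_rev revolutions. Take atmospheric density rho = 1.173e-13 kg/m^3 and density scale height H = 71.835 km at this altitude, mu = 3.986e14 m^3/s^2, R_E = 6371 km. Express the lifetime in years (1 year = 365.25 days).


a = R_E + alt = 6986.4000 km = 6.9864e+06 m
da_rev = 2*pi*rho*a^2/BC = 2*pi*1.173e-13*(6.9864e+06)^2/142.7 = 0.252093009 m per revolution
N = H/da_rev = 71835.0000 m / 0.252093009 m = 284954.3522 revolutions
P = 2*pi*sqrt(a^3/mu) = 5811.5421 s
lifetime = N*P = 284954.3522 * 5811.5421 = 1.6560242e+09 s = 19166.9471 days
years = 19166.9471 / 365.25 = 52.4762 years

52.4762 years


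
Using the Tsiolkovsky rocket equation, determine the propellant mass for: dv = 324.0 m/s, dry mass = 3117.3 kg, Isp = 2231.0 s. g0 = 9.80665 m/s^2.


ve = Isp * g0 = 2231.0 * 9.80665 = 21878.636150 m/s
mass ratio = exp(dv/ve) = exp(324.0/21878.636150) = 1.01491916
m_prop = m_dry * (mr - 1) = 3117.3 * (1.01491916 - 1)
m_prop = 46.5075 kg

46.5075 kg


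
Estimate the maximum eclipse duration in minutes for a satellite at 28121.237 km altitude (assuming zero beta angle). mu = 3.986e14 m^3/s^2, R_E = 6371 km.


r = 34492.2370 km
T = 1062.5320 min
Eclipse fraction = arcsin(R_E/r)/pi = arcsin(6371.0000/34492.2370)/pi
= arcsin(0.1847082)/pi = 0.05913401
Eclipse duration = 0.05913401 * 1062.5320 = 62.8318 min

62.8318 minutes


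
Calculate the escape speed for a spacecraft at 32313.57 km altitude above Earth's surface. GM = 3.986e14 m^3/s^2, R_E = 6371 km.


r = 6371.0 + 32313.57 = 38684.5700 km = 3.868457e+07 m
v_esc = sqrt(2*mu/r) = sqrt(2*3.986e14 / 3.868457e+07)
v_esc = 4539.5704 m/s = 4.5396 km/s

4.5396 km/s


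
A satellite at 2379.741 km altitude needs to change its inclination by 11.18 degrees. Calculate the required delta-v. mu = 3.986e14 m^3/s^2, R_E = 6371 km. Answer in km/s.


r = 8750.7410 km = 8.750741e+06 m
V = sqrt(mu/r) = 6749.1057 m/s
di = 11.18 deg = 0.1951278 rad
dV = 2*V*sin(di/2) = 2*6749.1057*sin(0.09756391)
dV = 1314.8500 m/s = 1.3148 km/s

1.3148 km/s


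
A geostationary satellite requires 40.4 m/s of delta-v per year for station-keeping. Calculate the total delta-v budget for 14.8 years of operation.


dV = rate * years = 40.4 * 14.8
dV = 597.9200 m/s

597.9200 m/s


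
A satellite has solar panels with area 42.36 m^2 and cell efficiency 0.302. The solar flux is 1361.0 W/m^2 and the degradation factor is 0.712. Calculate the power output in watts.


P = area * eta * S * degradation
P = 42.36 * 0.302 * 1361.0 * 0.712
P = 12396.5550 W

12396.5550 W


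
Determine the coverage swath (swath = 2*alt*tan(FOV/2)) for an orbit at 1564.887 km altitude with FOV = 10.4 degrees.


FOV = 10.4 deg = 0.1815142 rad
swath = 2 * alt * tan(FOV/2) = 2 * 1564.887 * tan(0.09075712)
swath = 2 * 1564.887 * 0.09100713
swath = 284.8317 km

284.8317 km


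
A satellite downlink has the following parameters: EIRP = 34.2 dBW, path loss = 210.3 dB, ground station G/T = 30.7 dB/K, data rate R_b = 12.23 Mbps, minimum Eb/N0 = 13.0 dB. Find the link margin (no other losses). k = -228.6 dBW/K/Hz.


C/N0 = EIRP - FSPL + G/T - k = 34.2 - 210.3 + 30.7 - (-228.6)
C/N0 = 83.2000 dB-Hz
R_b = 12.23 Mbps = 1.223e+07 bps -> 10*log10(R_b) = 70.8743 dB-Hz
Eb/N0 = C/N0 - 10*log10(R_b) = 83.2000 - 70.8743 = 12.3257 dB
Margin = Eb/N0 - Eb/N0_req = 12.3257 - 13.0 = -0.6742646 dB (negative margin: link does not close)

-0.6743 dB


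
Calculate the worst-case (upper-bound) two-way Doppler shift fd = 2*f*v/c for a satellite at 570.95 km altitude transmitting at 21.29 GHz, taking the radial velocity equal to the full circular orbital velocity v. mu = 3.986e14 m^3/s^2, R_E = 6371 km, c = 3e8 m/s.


r = 6.94195e+06 m
v = sqrt(mu/r) = 7577.5342 m/s (worst-case radial velocity)
f = 21.29 GHz = 2.129e+10 Hz
fd = 2*f*v/c = 2*2.129e+10*7577.5342/3.0e+08
fd = 1.0755047e+06 Hz

1.0755e+06 Hz


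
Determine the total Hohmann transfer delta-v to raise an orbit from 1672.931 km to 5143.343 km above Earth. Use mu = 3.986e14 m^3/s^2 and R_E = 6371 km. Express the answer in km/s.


r1 = 8043.9310 km = 8.043931e+06 m
r2 = 11514.3430 km = 1.1514343e+07 m
dv1 = sqrt(mu/r1)*(sqrt(2*r2/(r1+r2)) - 1) = 599.0435 m/s
dv2 = sqrt(mu/r2)*(1 - sqrt(2*r1/(r1+r2))) = 547.4696 m/s
total dv = |dv1| + |dv2| = 599.0435 + 547.4696 = 1146.5131 m/s = 1.1465 km/s

1.1465 km/s


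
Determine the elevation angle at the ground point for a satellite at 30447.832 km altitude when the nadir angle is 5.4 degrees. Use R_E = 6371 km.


r = R_E + alt = 36818.8320 km
Law of sines in the satellite / Earth-center / ground-point triangle:
  sin(nadir)/R_E = sin(90 + el)/r  =>  cos(el) = (r/R_E)*sin(nadir)
cos(el) = (36818.8320 / 6371.0000) * sin(5.4 deg) = 0.5438641
el = arccos(0.5438641) = 57.0529 deg
(Earth-central angle = 90 - nadir - el = 27.5471 deg)

57.0529 degrees


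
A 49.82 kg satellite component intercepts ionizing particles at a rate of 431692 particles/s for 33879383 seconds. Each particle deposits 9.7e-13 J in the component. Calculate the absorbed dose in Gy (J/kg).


Total energy deposited = rate * time * E_per
  = 431692 * 33879383 * 9.7e-13 = 14.1867 J
Dose = E_total / mass = 14.1867 / 49.82
Dose = 0.284759 Gy

0.2848 Gy


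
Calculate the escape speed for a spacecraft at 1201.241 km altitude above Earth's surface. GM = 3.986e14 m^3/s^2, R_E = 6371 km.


r = 6371.0 + 1201.241 = 7572.2410 km = 7.572241e+06 m
v_esc = sqrt(2*mu/r) = sqrt(2*3.986e14 / 7.572241e+06)
v_esc = 10260.5687 m/s = 10.2606 km/s

10.2606 km/s


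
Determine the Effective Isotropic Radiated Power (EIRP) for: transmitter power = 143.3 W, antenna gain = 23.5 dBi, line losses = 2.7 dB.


Pt = 143.3 W = 21.5625 dBW
EIRP = Pt_dBW + Gt - losses = 21.5625 + 23.5 - 2.7 = 42.3625 dBW

42.3625 dBW


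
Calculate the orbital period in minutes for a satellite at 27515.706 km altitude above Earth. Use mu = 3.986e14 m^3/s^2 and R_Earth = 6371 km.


r = 33886.7060 km = 3.3886706e+07 m
T = 2*pi*sqrt(r^3/mu) = 2*pi*sqrt(3.8912404e+22 / 3.986e14)
T = 62080.5067 s = 1034.6751 min

1034.6751 minutes


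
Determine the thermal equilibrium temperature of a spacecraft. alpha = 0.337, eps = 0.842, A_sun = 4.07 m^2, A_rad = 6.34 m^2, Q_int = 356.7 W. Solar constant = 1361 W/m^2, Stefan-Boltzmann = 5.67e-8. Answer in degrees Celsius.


Numerator = alpha*S*A_sun + Q_int = 0.337*1361*4.07 + 356.7 = 2223.4340 W
Denominator = eps*sigma*A_rad = 0.842*5.67e-8*6.34 = 3.0268048e-07 W/K^4
T^4 = 7.3458124e+09 K^4
T = 292.7588 K = 19.6088 C

19.6088 degrees Celsius


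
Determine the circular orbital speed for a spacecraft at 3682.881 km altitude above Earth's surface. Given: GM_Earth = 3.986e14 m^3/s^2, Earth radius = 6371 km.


r = R_E + alt = 6371.0 + 3682.881 = 10053.8810 km = 1.0053881e+07 m
v = sqrt(mu/r) = sqrt(3.986e14 / 1.0053881e+07) = 6296.5372 m/s = 6.2965 km/s

6.2965 km/s


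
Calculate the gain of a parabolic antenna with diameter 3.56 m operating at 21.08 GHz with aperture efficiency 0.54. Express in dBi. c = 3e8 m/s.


lambda = c/f = 3e8 / 2.108e+10 = 0.0142315 m
G = eta*(pi*D/lambda)^2 = 0.54*(pi*3.56/0.0142315)^2
G = 333497.2098 (linear)
G = 10*log10(333497.2098) = 55.2309 dBi

55.2309 dBi


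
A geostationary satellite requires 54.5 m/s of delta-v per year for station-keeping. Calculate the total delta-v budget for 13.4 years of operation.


dV = rate * years = 54.5 * 13.4
dV = 730.3000 m/s

730.3000 m/s


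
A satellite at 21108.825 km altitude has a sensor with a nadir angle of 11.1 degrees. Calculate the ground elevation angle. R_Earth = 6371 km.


r = R_E + alt = 27479.8250 km
Law of sines in the satellite / Earth-center / ground-point triangle:
  sin(nadir)/R_E = sin(90 + el)/r  =>  cos(el) = (r/R_E)*sin(nadir)
cos(el) = (27479.8250 / 6371.0000) * sin(11.1 deg) = 0.8303987
el = arccos(0.8303987) = 33.8603 deg
(Earth-central angle = 90 - nadir - el = 45.0397 deg)

33.8603 degrees


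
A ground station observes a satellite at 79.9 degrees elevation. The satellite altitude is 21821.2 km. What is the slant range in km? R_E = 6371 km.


h = 21821.2 km, el = 79.9 deg
d = -R_E*sin(el) + sqrt((R_E*sin(el))^2 + 2*R_E*h + h^2)
d = -6371.0000*sin(1.3945) + sqrt((6371.0000*0.9845032)^2 + 2*6371.0000*21821.2 + 21821.2^2)
d = 21897.7829 km

21897.7829 km


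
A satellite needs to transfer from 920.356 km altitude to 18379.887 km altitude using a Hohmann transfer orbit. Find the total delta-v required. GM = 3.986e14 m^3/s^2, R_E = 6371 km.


r1 = 7291.3560 km = 7.291356e+06 m
r2 = 24750.8870 km = 2.4750887e+07 m
dv1 = sqrt(mu/r1)*(sqrt(2*r2/(r1+r2)) - 1) = 1796.2103 m/s
dv2 = sqrt(mu/r2)*(1 - sqrt(2*r1/(r1+r2))) = 1305.7717 m/s
total dv = |dv1| + |dv2| = 1796.2103 + 1305.7717 = 3101.9821 m/s = 3.1020 km/s

3.1020 km/s


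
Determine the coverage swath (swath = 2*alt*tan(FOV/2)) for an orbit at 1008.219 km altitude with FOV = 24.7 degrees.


FOV = 24.7 deg = 0.4310963 rad
swath = 2 * alt * tan(FOV/2) = 2 * 1008.219 * tan(0.2155482)
swath = 2 * 1008.219 * 0.2189496
swath = 441.4983 km

441.4983 km


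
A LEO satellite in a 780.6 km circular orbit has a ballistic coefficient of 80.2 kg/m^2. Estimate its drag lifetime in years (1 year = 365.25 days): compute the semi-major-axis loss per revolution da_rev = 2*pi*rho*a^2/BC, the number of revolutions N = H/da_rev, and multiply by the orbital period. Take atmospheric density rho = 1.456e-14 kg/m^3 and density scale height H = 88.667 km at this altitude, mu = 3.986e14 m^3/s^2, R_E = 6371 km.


a = R_E + alt = 7151.6000 km = 7.1516e+06 m
da_rev = 2*pi*rho*a^2/BC = 2*pi*1.456e-14*(7.1516e+06)^2/80.2 = 0.0583409244 m per revolution
N = H/da_rev = 88667.0000 m / 0.0583409244 m = 1.5198079e+06 revolutions
P = 2*pi*sqrt(a^3/mu) = 6018.8850 s
lifetime = N*P = 1.5198079e+06 * 6018.8850 = 9.1475492e+09 s = 105874.4118 days
years = 105874.4118 / 365.25 = 289.8683 years

289.8683 years


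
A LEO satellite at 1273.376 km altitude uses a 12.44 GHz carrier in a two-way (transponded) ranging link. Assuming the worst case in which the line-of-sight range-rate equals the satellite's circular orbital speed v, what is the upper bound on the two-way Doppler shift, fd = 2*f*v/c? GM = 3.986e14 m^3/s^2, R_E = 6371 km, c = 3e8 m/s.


r = 7.644376e+06 m
v = sqrt(mu/r) = 7221.0047 m/s (worst-case radial velocity)
f = 12.44 GHz = 1.244e+10 Hz
fd = 2*f*v/c = 2*1.244e+10*7221.0047/3.0e+08
fd = 598861.9889 Hz

598861.9889 Hz
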